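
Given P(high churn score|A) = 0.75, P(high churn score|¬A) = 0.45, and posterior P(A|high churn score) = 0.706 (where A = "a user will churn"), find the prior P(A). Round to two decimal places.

In odds form, posterior odds = prior odds × likelihood ratio, so prior odds = posterior odds ÷ LR.
Posterior odds = 0.706/(1−0.706) = 2.4014. LR = 0.75/0.45 = 1.6667.
Prior odds = 2.4014/1.6667 = 1.4408, so P(A) = 1.4408/(1+1.4408) ≈ 0.59.

P(A) = 0.59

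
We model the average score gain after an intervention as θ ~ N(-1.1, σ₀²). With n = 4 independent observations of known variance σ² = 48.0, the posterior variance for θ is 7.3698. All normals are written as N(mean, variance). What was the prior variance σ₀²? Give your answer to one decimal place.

For the Normal–Normal model with known σ², precisions add: τ_n = τ₀ + n/σ².
So 1/σ₀² = 1/7.3698 − 4/48.0 = 0.135689 − 0.083333 = 0.052356.
Hence σ₀² = 1/0.052356 ≈ 19.1.

σ₀² = 19.1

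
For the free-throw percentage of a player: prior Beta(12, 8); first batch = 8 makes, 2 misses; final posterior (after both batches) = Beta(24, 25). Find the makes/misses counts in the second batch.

4 makes and 15 misses

Sequential conjugate updates are equivalent to a single update on the pooled data, so total successes = posterior α − prior α and total failures = posterior β − prior β.
Total across both batches: 24−12=12 makes, 25−8=17 misses.
Subtract the first batch: 12−8=4 makes and 17−2=15 misses.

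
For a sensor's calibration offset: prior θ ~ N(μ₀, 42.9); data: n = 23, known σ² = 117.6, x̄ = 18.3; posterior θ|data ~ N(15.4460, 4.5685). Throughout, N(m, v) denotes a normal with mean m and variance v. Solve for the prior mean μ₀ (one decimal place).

The posterior mean is a precision-weighted average: μ_n = (τ₀μ₀ + τ_data·x̄)/(τ₀+τ_data), with τ₀=1/σ₀² and τ_data=n/σ².
Here τ₀ = 1/42.9 = 0.023310 and τ_data = 23/117.6 = 0.195578, so τ_n = 0.218888.
Rearranging for μ₀: μ₀ = (μ_n·τ_n − τ_data·x̄)/τ₀ = (15.4460·0.218888 − 0.195578·18.3) / 0.023310 = -0.198133/0.023310 ≈ -8.5.

μ₀ = -8.5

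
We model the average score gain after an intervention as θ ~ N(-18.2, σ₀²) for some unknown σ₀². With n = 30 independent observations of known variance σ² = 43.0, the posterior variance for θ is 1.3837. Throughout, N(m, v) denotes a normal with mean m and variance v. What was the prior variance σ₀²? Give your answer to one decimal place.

σ₀² = 40.0

Posterior precision equals prior precision plus data precision: 1/σ_n² = 1/σ₀² + n/σ².
So 1/σ₀² = 1/1.3837 − 30/43.0 = 0.722700 − 0.697674 = 0.025026.
Hence σ₀² = 1/0.025026 ≈ 40.0.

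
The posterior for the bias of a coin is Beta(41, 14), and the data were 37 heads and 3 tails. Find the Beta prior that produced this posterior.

Beta(4, 11)

Under Beta–binomial conjugacy the posterior parameters are (a+s, b+f).
So a = 41 − 37 = 4 and b = 14 − 3 = 11.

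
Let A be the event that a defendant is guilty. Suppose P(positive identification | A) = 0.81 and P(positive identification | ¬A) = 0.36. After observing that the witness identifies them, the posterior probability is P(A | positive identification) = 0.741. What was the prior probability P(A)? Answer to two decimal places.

In odds form, posterior odds = prior odds × likelihood ratio, so prior odds = posterior odds ÷ LR.
Posterior odds = 0.741/(1−0.741) = 2.8610. LR = 0.81/0.36 = 2.2500.
Prior odds = 2.8610/2.2500 = 1.2716, so P(A) = 1.2716/(1+1.2716) ≈ 0.56.

P(A) = 0.56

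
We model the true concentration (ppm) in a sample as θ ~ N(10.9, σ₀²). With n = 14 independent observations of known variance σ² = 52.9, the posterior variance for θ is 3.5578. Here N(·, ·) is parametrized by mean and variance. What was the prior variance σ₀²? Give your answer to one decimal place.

σ₀² = 60.9

For the Normal–Normal model with known σ², precisions add: τ_n = τ₀ + n/σ².
So 1/σ₀² = 1/3.5578 − 14/52.9 = 0.281073 − 0.264650 = 0.016423.
Hence σ₀² = 1/0.016423 ≈ 60.9.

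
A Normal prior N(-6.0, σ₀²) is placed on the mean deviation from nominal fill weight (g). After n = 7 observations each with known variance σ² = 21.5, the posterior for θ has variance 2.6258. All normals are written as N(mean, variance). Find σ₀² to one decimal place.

σ₀² = 18.1

For the Normal–Normal model with known σ², precisions add: τ_n = τ₀ + n/σ².
So 1/σ₀² = 1/2.6258 − 7/21.5 = 0.380836 − 0.325581 = 0.055255.
Hence σ₀² = 1/0.055255 ≈ 18.1.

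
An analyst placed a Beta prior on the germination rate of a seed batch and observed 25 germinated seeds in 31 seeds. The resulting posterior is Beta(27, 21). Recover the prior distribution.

Beta(2, 15)

Beta is conjugate to the binomial likelihood: posterior = Beta(a+s, b+f).
Subtract the data counts: 27−25=2, 21−6=15.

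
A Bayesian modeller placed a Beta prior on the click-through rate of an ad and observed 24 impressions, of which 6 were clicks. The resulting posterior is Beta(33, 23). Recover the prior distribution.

Beta(27, 5)

A Beta(α, β) prior with s successes and f failures in binomial data gives a Beta(α+s, β+f) posterior.
Subtract the data counts: 33−6=27, 23−18=5.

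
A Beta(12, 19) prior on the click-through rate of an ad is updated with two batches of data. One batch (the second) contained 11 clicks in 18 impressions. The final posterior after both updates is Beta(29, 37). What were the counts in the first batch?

Sequential conjugate updates are equivalent to a single update on the pooled data, so total successes = posterior α − prior α and total failures = posterior β − prior β.
Total across both batches: 29−12=17 clicks, 37−19=18 non-clicks.
Subtract the second batch: 17−11=6 clicks and 18−7=11 non-clicks.

6 clicks and 11 non-clicks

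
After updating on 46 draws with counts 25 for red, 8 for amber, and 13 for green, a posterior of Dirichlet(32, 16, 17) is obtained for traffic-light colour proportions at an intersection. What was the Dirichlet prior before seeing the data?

Dirichlet(7, 8, 4)

For a Dirichlet(α) prior with multinomial counts c, the posterior is Dirichlet(α + c) componentwise.
Subtract each count from the matching posterior parameter: 32−25=7, 16−8=8, 17−13=4.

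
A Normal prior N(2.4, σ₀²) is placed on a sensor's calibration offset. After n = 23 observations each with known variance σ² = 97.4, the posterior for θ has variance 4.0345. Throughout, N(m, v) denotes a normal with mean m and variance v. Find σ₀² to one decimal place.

Posterior precision equals prior precision plus data precision: 1/σ_n² = 1/σ₀² + n/σ².
So 1/σ₀² = 1/4.0345 − 23/97.4 = 0.247862 − 0.236140 = 0.011722.
Hence σ₀² = 1/0.011722 ≈ 85.3.

σ₀² = 85.3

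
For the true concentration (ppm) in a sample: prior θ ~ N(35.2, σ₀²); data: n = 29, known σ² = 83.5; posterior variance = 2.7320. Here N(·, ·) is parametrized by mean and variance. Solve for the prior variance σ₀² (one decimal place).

Posterior precision equals prior precision plus data precision: 1/σ_n² = 1/σ₀² + n/σ².
So 1/σ₀² = 1/2.7320 − 29/83.5 = 0.366032 − 0.347305 = 0.018727.
Hence σ₀² = 1/0.018727 ≈ 53.4.

σ₀² = 53.4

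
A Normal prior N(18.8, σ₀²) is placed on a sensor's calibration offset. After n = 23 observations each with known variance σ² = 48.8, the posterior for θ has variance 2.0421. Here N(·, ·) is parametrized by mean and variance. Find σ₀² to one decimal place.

σ₀² = 54.4

Posterior precision equals prior precision plus data precision: 1/σ_n² = 1/σ₀² + n/σ².
So 1/σ₀² = 1/2.0421 − 23/48.8 = 0.489692 − 0.471311 = 0.018381.
Hence σ₀² = 1/0.018381 ≈ 54.4.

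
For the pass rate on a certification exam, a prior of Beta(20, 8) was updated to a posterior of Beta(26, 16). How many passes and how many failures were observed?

6 passes and 8 failures

A Beta(a, b) prior with s successes and f failures in binomial data gives a Beta(a+s, b+f) posterior.
So s = 26 − 20 = 6 and f = 16 − 8 = 8.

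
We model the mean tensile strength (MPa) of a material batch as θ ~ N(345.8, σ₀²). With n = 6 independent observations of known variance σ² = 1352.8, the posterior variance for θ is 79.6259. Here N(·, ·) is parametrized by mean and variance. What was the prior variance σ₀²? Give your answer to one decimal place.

σ₀² = 123.1

For the Normal–Normal model with known σ², precisions add: τ_n = τ₀ + n/σ².
So 1/σ₀² = 1/79.6259 − 6/1352.8 = 0.012559 − 0.004435 = 0.008124.
Hence σ₀² = 1/0.008124 ≈ 123.1.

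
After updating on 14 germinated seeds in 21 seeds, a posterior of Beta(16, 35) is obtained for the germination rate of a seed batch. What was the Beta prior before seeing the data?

A Beta(α, β) prior with s successes and f failures in binomial data gives a Beta(α+s, β+f) posterior.
Subtract the data counts: 16−14=2, 35−7=28.

Beta(2, 28)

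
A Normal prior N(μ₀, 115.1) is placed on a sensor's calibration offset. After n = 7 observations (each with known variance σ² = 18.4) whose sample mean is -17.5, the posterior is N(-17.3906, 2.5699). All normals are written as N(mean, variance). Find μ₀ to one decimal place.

μ₀ = -12.6

The posterior mean is a precision-weighted average: μ_n = (τ₀μ₀ + τ_data·x̄)/(τ₀+τ_data), with τ₀=1/σ₀² and τ_data=n/σ².
Here τ₀ = 1/115.1 = 0.008688 and τ_data = 7/18.4 = 0.380435, so τ_n = 0.389123.
Rearranging for μ₀: μ₀ = (μ_n·τ_n − τ_data·x̄)/τ₀ = (-17.3906·0.389123 − 0.380435·-17.5) / 0.008688 = -0.109470/0.008688 ≈ -12.6.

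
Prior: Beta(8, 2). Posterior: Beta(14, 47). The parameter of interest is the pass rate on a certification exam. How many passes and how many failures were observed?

A Beta(α, β) prior with s successes and f failures in binomial data gives a Beta(α+s, β+f) posterior.
Match parameters: s=14−8=6, f=47−2=45.

6 passes and 45 failures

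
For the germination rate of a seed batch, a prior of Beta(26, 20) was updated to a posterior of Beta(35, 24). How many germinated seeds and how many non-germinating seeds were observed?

9 germinated seeds and 4 non-germinating seeds

A Beta(α, β) prior with s successes and f failures in binomial data gives a Beta(α+s, β+f) posterior.
So s = 35 − 26 = 9 and f = 24 − 20 = 4.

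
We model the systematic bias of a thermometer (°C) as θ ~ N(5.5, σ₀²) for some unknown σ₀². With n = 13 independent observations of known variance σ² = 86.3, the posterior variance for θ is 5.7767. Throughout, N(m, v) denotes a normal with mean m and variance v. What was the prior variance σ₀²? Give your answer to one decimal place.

Posterior precision equals prior precision plus data precision: 1/σ_n² = 1/σ₀² + n/σ².
So 1/σ₀² = 1/5.7767 − 13/86.3 = 0.173109 − 0.150637 = 0.022472.
Hence σ₀² = 1/0.022472 ≈ 44.5.

σ₀² = 44.5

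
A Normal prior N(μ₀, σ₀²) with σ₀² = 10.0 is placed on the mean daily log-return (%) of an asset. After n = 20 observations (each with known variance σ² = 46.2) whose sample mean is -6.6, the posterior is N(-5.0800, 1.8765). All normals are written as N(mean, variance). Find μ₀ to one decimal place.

The posterior mean is a precision-weighted average: μ_n = (τ₀μ₀ + τ_data·x̄)/(τ₀+τ_data), with τ₀=1/σ₀² and τ_data=n/σ².
Here τ₀ = 1/10.0 = 0.100000 and τ_data = 20/46.2 = 0.432900, so τ_n = 0.532900.
Rearranging for μ₀: μ₀ = (μ_n·τ_n − τ_data·x̄)/τ₀ = (-5.0800·0.532900 − 0.432900·-6.6) / 0.100000 = 0.150008/0.100000 ≈ 1.5.

μ₀ = 1.5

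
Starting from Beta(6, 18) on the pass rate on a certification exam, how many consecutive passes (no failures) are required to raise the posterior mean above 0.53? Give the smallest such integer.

After k passes and 0 failures the posterior is Beta(6+k, 18), with mean (6+k)/(6+18+k).
Set (6+k)/(24+k) > 0.53 and solve: k > (0.53·24 − 6)/(1 − 0.53) = 14.298.
The smallest integer exceeding 14.298 is 15.

k = 15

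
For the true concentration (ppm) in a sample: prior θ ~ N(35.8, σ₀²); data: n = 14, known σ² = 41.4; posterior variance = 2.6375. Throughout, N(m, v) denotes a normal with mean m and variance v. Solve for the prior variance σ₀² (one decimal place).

σ₀² = 24.4

For the Normal–Normal model with known σ², precisions add: τ_n = τ₀ + n/σ².
So 1/σ₀² = 1/2.6375 − 14/41.4 = 0.379147 − 0.338164 = 0.040983.
Hence σ₀² = 1/0.040983 ≈ 24.4.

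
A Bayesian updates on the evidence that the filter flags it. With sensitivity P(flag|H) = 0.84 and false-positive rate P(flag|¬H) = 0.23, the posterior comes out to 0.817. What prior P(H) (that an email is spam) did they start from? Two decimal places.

In odds form, posterior odds = prior odds × likelihood ratio, so prior odds = posterior odds ÷ LR.
Posterior odds = 0.817/(1−0.817) = 4.4645. LR = 0.84/0.23 = 3.6522.
Prior odds = 4.4645/3.6522 = 1.2224, so P(H) = 1.2224/(1+1.2224) ≈ 0.55.

P(H) = 0.55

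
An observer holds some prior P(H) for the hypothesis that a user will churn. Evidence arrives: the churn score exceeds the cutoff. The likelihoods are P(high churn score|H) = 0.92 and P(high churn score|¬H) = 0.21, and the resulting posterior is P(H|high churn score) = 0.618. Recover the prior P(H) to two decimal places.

P(H) = 0.27

In odds form, posterior odds = prior odds × likelihood ratio, so prior odds = posterior odds ÷ LR.
Posterior odds = 0.618/(1−0.618) = 1.6178. LR = 0.92/0.21 = 4.3810.
Prior odds = 1.6178/4.3810 = 0.3693, so P(H) = 0.3693/(1+0.3693) ≈ 0.27.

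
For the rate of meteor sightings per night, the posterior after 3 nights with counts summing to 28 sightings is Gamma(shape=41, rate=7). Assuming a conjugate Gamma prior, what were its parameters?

Gamma–Poisson conjugacy: posterior shape = α + Σxᵢ, posterior rate = β + n.
So α = 41 − 28 = 13 and β = 7 − 3 = 4.

Gamma(shape=13, rate=4)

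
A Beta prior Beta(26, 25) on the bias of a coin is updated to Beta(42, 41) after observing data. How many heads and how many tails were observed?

16 heads and 16 tails

Under Beta–binomial conjugacy the posterior parameters are (a+s, b+f).
Match parameters: s=42−26=16, f=41−25=16.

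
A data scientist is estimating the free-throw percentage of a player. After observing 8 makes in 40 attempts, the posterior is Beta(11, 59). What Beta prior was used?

Beta is conjugate to the binomial likelihood: posterior = Beta(a+s, b+f).
So a = 11 − 8 = 3 and b = 59 − 32 = 27.

Beta(3, 27)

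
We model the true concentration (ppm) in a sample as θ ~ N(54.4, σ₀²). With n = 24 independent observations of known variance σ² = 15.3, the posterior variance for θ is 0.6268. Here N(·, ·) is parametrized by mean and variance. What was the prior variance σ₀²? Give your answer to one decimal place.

For the Normal–Normal model with known σ², precisions add: τ_n = τ₀ + n/σ².
So 1/σ₀² = 1/0.6268 − 24/15.3 = 1.595405 − 1.568627 = 0.026778.
Hence σ₀² = 1/0.026778 ≈ 37.3.

σ₀² = 37.3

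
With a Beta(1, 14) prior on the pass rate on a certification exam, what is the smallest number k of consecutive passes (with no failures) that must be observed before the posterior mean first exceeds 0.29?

k = 5

After k passes and 0 failures the posterior is Beta(1+k, 14), with mean (1+k)/(1+14+k).
Set (1+k)/(15+k) > 0.29 and solve: k > (0.29·15 − 1)/(1 − 0.29) = 4.718.
The smallest integer exceeding 4.718 is 5, and checking k=5: (6)/(20) = 0.3000 > 0.29.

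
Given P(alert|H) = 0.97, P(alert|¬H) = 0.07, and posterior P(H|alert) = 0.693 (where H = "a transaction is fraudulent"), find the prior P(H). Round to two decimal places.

P(H) = 0.14

Bayes' rule in odds form gives O(H|E) = O(H)·[P(E|H)/P(E|¬H)], hence O(H) = O(H|E)/LR.
Posterior odds = 0.693/(1−0.693) = 2.2573. LR = 0.97/0.07 = 13.8571.
Prior odds = 2.2573/13.8571 = 0.1629, so P(H) = 0.1629/(1+0.1629) ≈ 0.14.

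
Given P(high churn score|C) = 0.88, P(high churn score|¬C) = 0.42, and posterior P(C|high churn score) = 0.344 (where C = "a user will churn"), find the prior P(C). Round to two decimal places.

P(C) = 0.20

Bayes' rule in odds form gives O(C|E) = O(C)·[P(E|C)/P(E|¬C)], hence O(C) = O(C|E)/LR.
Posterior odds = 0.344/(1−0.344) = 0.5244. LR = 0.88/0.42 = 2.0952.
Prior odds = 0.5244/2.0952 = 0.2503, so P(C) = 0.2503/(1+0.2503) ≈ 0.20.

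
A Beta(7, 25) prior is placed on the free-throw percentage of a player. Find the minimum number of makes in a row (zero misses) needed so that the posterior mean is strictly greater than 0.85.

k = 135

After k makes and 0 misses the posterior is Beta(7+k, 25), with mean (7+k)/(7+25+k).
Set (7+k)/(32+k) > 0.85 and solve: k > (0.85·32 − 7)/(1 − 0.85) = 134.667.
The smallest integer exceeding 134.667 is 135.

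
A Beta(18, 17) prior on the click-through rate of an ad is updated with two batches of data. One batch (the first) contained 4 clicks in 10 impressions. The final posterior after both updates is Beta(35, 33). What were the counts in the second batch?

13 clicks and 10 non-clicks

Because Beta–binomial updating is additive in the counts, the combined data contributed (α_post−α_prior, β_post−β_prior) successes and failures.
Total across both batches: 35−18=17 clicks, 33−17=16 non-clicks.
Subtract the first batch: 17−4=13 clicks and 16−6=10 non-clicks.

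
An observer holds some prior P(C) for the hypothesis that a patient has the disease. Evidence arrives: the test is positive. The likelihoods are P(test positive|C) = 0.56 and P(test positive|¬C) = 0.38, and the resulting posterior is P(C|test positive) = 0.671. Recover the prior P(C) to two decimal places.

P(C) = 0.58

Bayes' rule in odds form gives O(C|E) = O(C)·[P(E|C)/P(E|¬C)], hence O(C) = O(C|E)/LR.
Posterior odds = 0.671/(1−0.671) = 2.0395. LR = 0.56/0.38 = 1.4737.
Prior odds = 2.0395/1.4737 = 1.3839, so P(C) = 1.3839/(1+1.3839) ≈ 0.58.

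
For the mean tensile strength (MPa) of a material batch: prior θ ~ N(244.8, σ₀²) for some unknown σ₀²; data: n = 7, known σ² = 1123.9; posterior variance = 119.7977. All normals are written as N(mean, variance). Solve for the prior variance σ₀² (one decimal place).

σ₀² = 471.9

Posterior precision equals prior precision plus data precision: 1/σ_n² = 1/σ₀² + n/σ².
So 1/σ₀² = 1/119.7977 − 7/1123.9 = 0.008347 − 0.006228 = 0.002119.
Hence σ₀² = 1/0.002119 ≈ 471.9.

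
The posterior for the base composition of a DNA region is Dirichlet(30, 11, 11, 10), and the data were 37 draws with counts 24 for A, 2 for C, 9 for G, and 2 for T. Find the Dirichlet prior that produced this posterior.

Dirichlet(6, 9, 2, 8)

For a Dirichlet(α) prior with multinomial counts c, the posterior is Dirichlet(α + c) componentwise.
Subtract each count from the matching posterior parameter: 30−24=6, 11−2=9, 11−9=2, 10−2=8.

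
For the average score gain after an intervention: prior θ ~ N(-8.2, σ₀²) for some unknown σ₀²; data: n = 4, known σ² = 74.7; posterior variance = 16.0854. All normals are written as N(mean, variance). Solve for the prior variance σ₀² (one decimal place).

Posterior precision equals prior precision plus data precision: 1/σ_n² = 1/σ₀² + n/σ².
So 1/σ₀² = 1/16.0854 − 4/74.7 = 0.062168 − 0.053548 = 0.008620.
Hence σ₀² = 1/0.008620 ≈ 116.0.

σ₀² = 116.0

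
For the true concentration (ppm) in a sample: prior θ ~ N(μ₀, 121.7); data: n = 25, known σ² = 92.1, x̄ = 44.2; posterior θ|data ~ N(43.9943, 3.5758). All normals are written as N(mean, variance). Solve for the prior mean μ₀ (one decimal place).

μ₀ = 37.2

The posterior mean is a precision-weighted average: μ_n = (τ₀μ₀ + τ_data·x̄)/(τ₀+τ_data), with τ₀=1/σ₀² and τ_data=n/σ².
Here τ₀ = 1/121.7 = 0.008217 and τ_data = 25/92.1 = 0.271444, so τ_n = 0.279661.
Rearranging for μ₀: μ₀ = (μ_n·τ_n − τ_data·x̄)/τ₀ = (43.9943·0.279661 − 0.271444·44.2) / 0.008217 = 0.305665/0.008217 ≈ 37.2.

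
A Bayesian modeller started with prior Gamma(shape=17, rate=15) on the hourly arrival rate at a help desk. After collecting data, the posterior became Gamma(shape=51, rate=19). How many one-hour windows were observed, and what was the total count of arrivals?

Gamma–Poisson conjugacy: posterior shape = α + Σxᵢ, posterior rate = β + n.
Matching: Σxᵢ = 51 − 17 = 34 and n = 19 − 15 = 4.

n = 4 one-hour windows with total 34 arrivals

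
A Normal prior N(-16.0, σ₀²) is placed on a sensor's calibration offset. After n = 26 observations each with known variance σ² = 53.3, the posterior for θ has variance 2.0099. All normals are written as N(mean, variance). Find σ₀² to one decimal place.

For the Normal–Normal model with known σ², precisions add: τ_n = τ₀ + n/σ².
So 1/σ₀² = 1/2.0099 − 26/53.3 = 0.497537 − 0.487805 = 0.009732.
Hence σ₀² = 1/0.009732 ≈ 102.8.

σ₀² = 102.8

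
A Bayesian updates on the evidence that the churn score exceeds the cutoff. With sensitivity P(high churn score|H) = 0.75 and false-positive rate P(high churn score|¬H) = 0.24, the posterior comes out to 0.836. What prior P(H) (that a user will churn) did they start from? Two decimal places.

In odds form, posterior odds = prior odds × likelihood ratio, so prior odds = posterior odds ÷ LR.
Posterior odds = 0.836/(1−0.836) = 5.0976. LR = 0.75/0.24 = 3.1250.
Prior odds = 5.0976/3.1250 = 1.6312, so P(H) = 1.6312/(1+1.6312) ≈ 0.62.

P(H) = 0.62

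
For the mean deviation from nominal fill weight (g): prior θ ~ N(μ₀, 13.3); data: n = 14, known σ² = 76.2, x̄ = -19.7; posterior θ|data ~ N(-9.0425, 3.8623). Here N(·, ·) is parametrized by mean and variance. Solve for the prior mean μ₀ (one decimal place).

μ₀ = 17.0

The posterior mean is a precision-weighted average: μ_n = (τ₀μ₀ + τ_data·x̄)/(τ₀+τ_data), with τ₀=1/σ₀² and τ_data=n/σ².
Here τ₀ = 1/13.3 = 0.075188 and τ_data = 14/76.2 = 0.183727, so τ_n = 0.258915.
Rearranging for μ₀: μ₀ = (μ_n·τ_n − τ_data·x̄)/τ₀ = (-9.0425·0.258915 − 0.183727·-19.7) / 0.075188 = 1.278183/0.075188 ≈ 17.0.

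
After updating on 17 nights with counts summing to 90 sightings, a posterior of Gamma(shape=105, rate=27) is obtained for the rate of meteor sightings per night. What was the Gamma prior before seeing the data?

Gamma(shape=15, rate=10)

A Gamma(α, β) prior (rate parametrization) on a Poisson rate with n observations summing to S gives posterior Gamma(α+S, β+n).
So α = 105 − 90 = 15 and β = 27 − 17 = 10.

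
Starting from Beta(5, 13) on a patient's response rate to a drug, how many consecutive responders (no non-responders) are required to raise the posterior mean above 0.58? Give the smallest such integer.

k = 13

After k responders and 0 non-responders the posterior is Beta(5+k, 13), with mean (5+k)/(5+13+k).
Set (5+k)/(18+k) > 0.58 and solve: k > (0.58·18 − 5)/(1 − 0.58) = 12.952.
The smallest integer exceeding 12.952 is 13.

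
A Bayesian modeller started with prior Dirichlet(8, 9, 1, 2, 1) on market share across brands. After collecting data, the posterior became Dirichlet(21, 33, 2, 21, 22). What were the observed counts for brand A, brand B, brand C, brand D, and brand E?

For a Dirichlet(α) prior with multinomial counts c, the posterior is Dirichlet(α + c) componentwise.
Counts are posterior − prior componentwise: 21−8=13, 33−9=24, 2−1=1, 21−2=19, 22−1=21.

counts (13, 24, 1, 19, 21)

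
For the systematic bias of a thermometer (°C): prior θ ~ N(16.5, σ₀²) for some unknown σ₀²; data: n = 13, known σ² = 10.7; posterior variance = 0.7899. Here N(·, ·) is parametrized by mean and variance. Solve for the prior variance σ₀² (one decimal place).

σ₀² = 19.6

For the Normal–Normal model with known σ², precisions add: τ_n = τ₀ + n/σ².
So 1/σ₀² = 1/0.7899 − 13/10.7 = 1.265983 − 1.214953 = 0.051030.
Hence σ₀² = 1/0.051030 ≈ 19.6.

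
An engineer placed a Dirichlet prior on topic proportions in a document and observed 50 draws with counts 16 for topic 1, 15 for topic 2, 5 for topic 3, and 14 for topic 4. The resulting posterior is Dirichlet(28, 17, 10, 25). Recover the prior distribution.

For a Dirichlet(α) prior with multinomial counts c, the posterior is Dirichlet(α + c) componentwise.
Subtract each count from the matching posterior parameter: 28−16=12, 17−15=2, 10−5=5, 25−14=11.

Dirichlet(12, 2, 5, 11)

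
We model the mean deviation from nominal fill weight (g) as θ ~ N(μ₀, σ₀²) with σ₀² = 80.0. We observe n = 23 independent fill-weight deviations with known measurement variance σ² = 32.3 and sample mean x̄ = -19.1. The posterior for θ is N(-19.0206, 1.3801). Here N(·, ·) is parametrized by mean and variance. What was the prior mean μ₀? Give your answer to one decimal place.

The posterior mean is a precision-weighted average: μ_n = (τ₀μ₀ + τ_data·x̄)/(τ₀+τ_data), with τ₀=1/σ₀² and τ_data=n/σ².
Here τ₀ = 1/80.0 = 0.012500 and τ_data = 23/32.3 = 0.712074, so τ_n = 0.724574.
Rearranging for μ₀: μ₀ = (μ_n·τ_n − τ_data·x̄)/τ₀ = (-19.0206·0.724574 − 0.712074·-19.1) / 0.012500 = -0.181219/0.012500 ≈ -14.5.

μ₀ = -14.5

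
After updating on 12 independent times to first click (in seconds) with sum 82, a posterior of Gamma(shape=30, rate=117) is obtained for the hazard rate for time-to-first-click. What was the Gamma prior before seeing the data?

Gamma(shape=18, rate=35)

For an exponential likelihood with a Gamma(α, β) prior on the rate, n observations with total T give posterior Gamma(α+n, β+T).
So α = 30 − 12 = 18 and β = 117 − 82 = 35.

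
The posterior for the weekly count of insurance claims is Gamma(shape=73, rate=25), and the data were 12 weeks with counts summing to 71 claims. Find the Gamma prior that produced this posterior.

Gamma–Poisson conjugacy: posterior shape = α + Σxᵢ, posterior rate = β + n.
So α = 73 − 71 = 2 and β = 25 − 12 = 13.

Gamma(shape=2, rate=13)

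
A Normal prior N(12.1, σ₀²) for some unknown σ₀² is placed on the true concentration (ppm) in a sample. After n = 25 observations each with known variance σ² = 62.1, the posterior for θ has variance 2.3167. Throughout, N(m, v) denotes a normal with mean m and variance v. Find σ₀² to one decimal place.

Posterior precision equals prior precision plus data precision: 1/σ_n² = 1/σ₀² + n/σ².
So 1/σ₀² = 1/2.3167 − 25/62.1 = 0.431648 − 0.402576 = 0.029072.
Hence σ₀² = 1/0.029072 ≈ 34.4.

σ₀² = 34.4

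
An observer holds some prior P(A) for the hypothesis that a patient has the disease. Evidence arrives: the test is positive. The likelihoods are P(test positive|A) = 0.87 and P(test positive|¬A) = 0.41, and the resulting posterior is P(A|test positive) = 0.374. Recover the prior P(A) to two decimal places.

Bayes' rule in odds form gives O(A|E) = O(A)·[P(E|A)/P(E|¬A)], hence O(A) = O(A|E)/LR.
Posterior odds = 0.374/(1−0.374) = 0.5974. LR = 0.87/0.41 = 2.1220.
Prior odds = 0.5974/2.1220 = 0.2815, so P(A) = 0.2815/(1+0.2815) ≈ 0.22.

P(A) = 0.22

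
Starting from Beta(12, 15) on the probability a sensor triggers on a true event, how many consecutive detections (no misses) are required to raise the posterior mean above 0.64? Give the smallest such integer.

After k detections and 0 misses the posterior is Beta(12+k, 15), with mean (12+k)/(12+15+k).
Set (12+k)/(27+k) > 0.64 and solve: k > (0.64·27 − 12)/(1 − 0.64) = 14.667.
The smallest integer exceeding 14.667 is 15.

k = 15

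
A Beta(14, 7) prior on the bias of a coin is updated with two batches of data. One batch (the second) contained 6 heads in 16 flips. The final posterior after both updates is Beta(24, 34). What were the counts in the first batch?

4 heads and 17 tails

Because Beta–binomial updating is additive in the counts, the combined data contributed (α_post−α_prior, β_post−β_prior) successes and failures.
Total across both batches: 24−14=10 heads, 34−7=27 tails.
Subtract the second batch: 10−6=4 heads and 27−10=17 tails.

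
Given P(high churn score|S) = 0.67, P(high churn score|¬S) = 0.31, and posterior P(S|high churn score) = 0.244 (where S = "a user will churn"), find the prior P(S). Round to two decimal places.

Bayes' rule in odds form gives O(S|E) = O(S)·[P(E|S)/P(E|¬S)], hence O(S) = O(S|E)/LR.
Posterior odds = 0.244/(1−0.244) = 0.3228. LR = 0.67/0.31 = 2.1613.
Prior odds = 0.3228/2.1613 = 0.1494, so P(S) = 0.1494/(1+0.1494) ≈ 0.13.

P(S) = 0.13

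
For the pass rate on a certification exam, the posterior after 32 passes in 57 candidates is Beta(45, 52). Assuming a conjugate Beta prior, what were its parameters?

Beta is conjugate to the binomial likelihood: posterior = Beta(a+s, b+f).
Subtract the data counts: 45−32=13, 52−25=27.

Beta(13, 27)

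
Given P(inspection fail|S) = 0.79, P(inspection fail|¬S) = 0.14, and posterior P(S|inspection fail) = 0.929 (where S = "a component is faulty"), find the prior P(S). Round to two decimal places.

In odds form, posterior odds = prior odds × likelihood ratio, so prior odds = posterior odds ÷ LR.
Posterior odds = 0.929/(1−0.929) = 13.0845. LR = 0.79/0.14 = 5.6429.
Prior odds = 13.0845/5.6429 = 2.3188, so P(S) = 2.3188/(1+2.3188) ≈ 0.70.

P(S) = 0.70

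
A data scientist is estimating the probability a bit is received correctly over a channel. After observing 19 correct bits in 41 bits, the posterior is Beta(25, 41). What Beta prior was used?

Beta(6, 19)

A Beta(α, β) prior with s successes and f failures in binomial data gives a Beta(α+s, β+f) posterior.
Subtract the data counts: 25−19=6, 41−22=19.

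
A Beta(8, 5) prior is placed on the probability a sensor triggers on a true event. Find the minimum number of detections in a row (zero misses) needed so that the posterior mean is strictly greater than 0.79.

After k detections and 0 misses the posterior is Beta(8+k, 5), with mean (8+k)/(8+5+k).
Set (8+k)/(13+k) > 0.79 and solve: k > (0.79·13 − 8)/(1 − 0.79) = 10.810.
The smallest integer exceeding 10.810 is 11.

k = 11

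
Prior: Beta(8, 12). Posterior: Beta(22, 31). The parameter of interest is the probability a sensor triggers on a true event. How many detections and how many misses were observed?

Under Beta–binomial conjugacy the posterior parameters are (a+s, b+f).
So s = 22 − 8 = 14 and f = 31 − 12 = 19.

14 detections and 19 misses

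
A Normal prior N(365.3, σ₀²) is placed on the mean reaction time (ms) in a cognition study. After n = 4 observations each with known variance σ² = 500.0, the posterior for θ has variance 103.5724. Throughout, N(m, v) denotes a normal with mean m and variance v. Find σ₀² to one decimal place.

σ₀² = 604.2

Posterior precision equals prior precision plus data precision: 1/σ_n² = 1/σ₀² + n/σ².
So 1/σ₀² = 1/103.5724 − 4/500.0 = 0.009655 − 0.008000 = 0.001655.
Hence σ₀² = 1/0.001655 ≈ 604.2.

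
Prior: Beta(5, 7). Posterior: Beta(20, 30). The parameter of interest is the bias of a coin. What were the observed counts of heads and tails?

Under Beta–binomial conjugacy the posterior parameters are (a+s, b+f).
Match parameters: s=20−5=15, f=30−7=23.

15 heads and 23 tails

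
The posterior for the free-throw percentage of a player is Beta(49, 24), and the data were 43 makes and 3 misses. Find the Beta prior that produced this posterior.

A Beta(α, β) prior with s successes and f failures in binomial data gives a Beta(α+s, β+f) posterior.
Subtract the data counts: 49−43=6, 24−3=21.

Beta(6, 21)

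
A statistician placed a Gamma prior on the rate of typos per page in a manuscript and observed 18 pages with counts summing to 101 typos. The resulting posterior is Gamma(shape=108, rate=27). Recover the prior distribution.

Gamma(shape=7, rate=9)

Gamma–Poisson conjugacy: posterior shape = α + Σxᵢ, posterior rate = β + n.
So α = 108 − 101 = 7 and β = 27 − 18 = 9.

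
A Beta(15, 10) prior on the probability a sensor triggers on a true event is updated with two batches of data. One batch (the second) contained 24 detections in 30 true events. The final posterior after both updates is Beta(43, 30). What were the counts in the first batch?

4 detections and 14 misses

Sequential conjugate updates are equivalent to a single update on the pooled data, so total successes = posterior α − prior α and total failures = posterior β − prior β.
Total across both batches: 43−15=28 detections, 30−10=20 misses.
Subtract the second batch: 28−24=4 detections and 20−6=14 misses.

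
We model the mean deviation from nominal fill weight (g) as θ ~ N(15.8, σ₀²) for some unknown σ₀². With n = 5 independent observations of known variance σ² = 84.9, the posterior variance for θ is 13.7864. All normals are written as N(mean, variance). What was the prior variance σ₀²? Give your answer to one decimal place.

σ₀² = 73.3

For the Normal–Normal model with known σ², precisions add: τ_n = τ₀ + n/σ².
So 1/σ₀² = 1/13.7864 − 5/84.9 = 0.072535 − 0.058893 = 0.013642.
Hence σ₀² = 1/0.013642 ≈ 73.3.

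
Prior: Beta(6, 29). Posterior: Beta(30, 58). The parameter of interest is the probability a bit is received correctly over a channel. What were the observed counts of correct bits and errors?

A Beta(α, β) prior with s successes and f failures in binomial data gives a Beta(α+s, β+f) posterior.
So s = 30 − 6 = 24 and f = 58 − 29 = 29.

24 correct bits and 29 errors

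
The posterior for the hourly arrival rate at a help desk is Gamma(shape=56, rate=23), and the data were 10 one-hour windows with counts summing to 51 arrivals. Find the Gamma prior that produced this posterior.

Gamma(shape=5, rate=13)

A Gamma(α, β) prior (rate parametrization) on a Poisson rate with n observations summing to S gives posterior Gamma(α+S, β+n).
So α = 56 − 51 = 5 and β = 23 − 10 = 13.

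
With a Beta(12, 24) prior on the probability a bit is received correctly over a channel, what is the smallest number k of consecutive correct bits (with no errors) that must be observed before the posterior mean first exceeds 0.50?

k = 13

After k correct bits and 0 errors the posterior is Beta(12+k, 24), with mean (12+k)/(12+24+k).
Set (12+k)/(36+k) > 0.50 and solve: k > (0.50·36 − 12)/(1 − 0.50) = 12.000.
The smallest integer exceeding 12.000 is 13, and checking k=13: (25)/(49) = 0.5102 > 0.50.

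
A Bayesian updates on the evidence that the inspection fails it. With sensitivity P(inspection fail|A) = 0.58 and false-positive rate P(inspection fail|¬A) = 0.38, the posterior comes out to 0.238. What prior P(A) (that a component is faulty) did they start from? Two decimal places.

P(A) = 0.17

Bayes' rule in odds form gives O(A|E) = O(A)·[P(E|A)/P(E|¬A)], hence O(A) = O(A|E)/LR.
Posterior odds = 0.238/(1−0.238) = 0.3123. LR = 0.58/0.38 = 1.5263.
Prior odds = 0.3123/1.5263 = 0.2046, so P(A) = 0.2046/(1+0.2046) ≈ 0.17.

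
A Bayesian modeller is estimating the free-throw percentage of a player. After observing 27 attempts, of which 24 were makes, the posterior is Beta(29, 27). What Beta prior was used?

Beta is conjugate to the binomial likelihood: posterior = Beta(α+s, β+f).
Subtract the data counts: 29−24=5, 27−3=24.

Beta(5, 24)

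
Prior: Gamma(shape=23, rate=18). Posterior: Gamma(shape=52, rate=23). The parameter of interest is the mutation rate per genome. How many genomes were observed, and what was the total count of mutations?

Gamma–Poisson conjugacy: posterior shape = α + Σxᵢ, posterior rate = β + n.
Matching: Σxᵢ = 52 − 23 = 29 and n = 23 − 18 = 5.

n = 5 genomes with total 29 mutations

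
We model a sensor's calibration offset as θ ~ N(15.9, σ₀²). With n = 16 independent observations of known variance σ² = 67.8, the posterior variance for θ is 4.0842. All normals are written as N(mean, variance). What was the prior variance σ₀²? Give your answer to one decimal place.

σ₀² = 112.9

Posterior precision equals prior precision plus data precision: 1/σ_n² = 1/σ₀² + n/σ².
So 1/σ₀² = 1/4.0842 − 16/67.8 = 0.244846 − 0.235988 = 0.008858.
Hence σ₀² = 1/0.008858 ≈ 112.9.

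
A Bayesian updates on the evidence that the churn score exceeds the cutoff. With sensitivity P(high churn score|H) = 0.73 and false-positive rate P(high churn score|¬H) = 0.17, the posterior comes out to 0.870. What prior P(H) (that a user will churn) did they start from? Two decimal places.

P(H) = 0.61

Bayes' rule in odds form gives O(H|E) = O(H)·[P(E|H)/P(E|¬H)], hence O(H) = O(H|E)/LR.
Posterior odds = 0.870/(1−0.870) = 6.6923. LR = 0.73/0.17 = 4.2941.
Prior odds = 6.6923/4.2941 = 1.5585, so P(H) = 1.5585/(1+1.5585) ≈ 0.61.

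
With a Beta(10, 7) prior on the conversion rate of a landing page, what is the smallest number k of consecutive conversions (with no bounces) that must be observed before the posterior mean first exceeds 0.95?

After k conversions and 0 bounces the posterior is Beta(10+k, 7), with mean (10+k)/(10+7+k).
Set (10+k)/(17+k) > 0.95 and solve: k > (0.95·17 − 10)/(1 − 0.95) = 123.000.
The smallest integer exceeding 123.000 is 124, and checking k=124: (134)/(141) = 0.9504 > 0.95.

k = 124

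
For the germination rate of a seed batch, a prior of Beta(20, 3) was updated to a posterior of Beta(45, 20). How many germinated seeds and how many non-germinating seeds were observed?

Beta is conjugate to the binomial likelihood: posterior = Beta(a+s, b+f).
So s = 45 − 20 = 25 and f = 20 − 3 = 17.

25 germinated seeds and 17 non-germinating seeds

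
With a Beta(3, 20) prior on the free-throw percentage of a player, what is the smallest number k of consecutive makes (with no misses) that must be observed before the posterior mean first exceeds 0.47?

After k makes and 0 misses the posterior is Beta(3+k, 20), with mean (3+k)/(3+20+k).
Set (3+k)/(23+k) > 0.47 and solve: k > (0.47·23 − 3)/(1 − 0.47) = 14.736.
The smallest integer exceeding 14.736 is 15.

k = 15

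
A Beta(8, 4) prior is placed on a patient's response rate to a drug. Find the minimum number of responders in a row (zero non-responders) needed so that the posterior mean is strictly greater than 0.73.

k = 3

After k responders and 0 non-responders the posterior is Beta(8+k, 4), with mean (8+k)/(8+4+k).
Set (8+k)/(12+k) > 0.73 and solve: k > (0.73·12 − 8)/(1 − 0.73) = 2.815.
The smallest integer exceeding 2.815 is 3.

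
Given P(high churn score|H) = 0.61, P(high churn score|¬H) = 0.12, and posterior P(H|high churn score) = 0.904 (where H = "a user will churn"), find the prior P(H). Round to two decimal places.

P(H) = 0.65

Bayes' rule in odds form gives O(H|E) = O(H)·[P(E|H)/P(E|¬H)], hence O(H) = O(H|E)/LR.
Posterior odds = 0.904/(1−0.904) = 9.4167. LR = 0.61/0.12 = 5.0833.
Prior odds = 9.4167/5.0833 = 1.8525, so P(H) = 1.8525/(1+1.8525) ≈ 0.65.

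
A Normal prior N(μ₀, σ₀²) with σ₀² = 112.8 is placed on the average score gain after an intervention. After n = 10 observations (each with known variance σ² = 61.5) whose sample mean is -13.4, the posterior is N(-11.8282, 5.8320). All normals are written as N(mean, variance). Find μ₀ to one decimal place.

The posterior mean is a precision-weighted average: μ_n = (τ₀μ₀ + τ_data·x̄)/(τ₀+τ_data), with τ₀=1/σ₀² and τ_data=n/σ².
Here τ₀ = 1/112.8 = 0.008865 and τ_data = 10/61.5 = 0.162602, so τ_n = 0.171467.
Rearranging for μ₀: μ₀ = (μ_n·τ_n − τ_data·x̄)/τ₀ = (-11.8282·0.171467 − 0.162602·-13.4) / 0.008865 = 0.150721/0.008865 ≈ 17.0.

μ₀ = 17.0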